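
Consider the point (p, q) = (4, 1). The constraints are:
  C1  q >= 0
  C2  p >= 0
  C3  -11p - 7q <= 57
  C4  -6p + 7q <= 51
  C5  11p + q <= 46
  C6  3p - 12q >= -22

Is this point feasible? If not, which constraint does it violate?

feasible

C1: 1 ≥ 0 ✓
C2: 4 ≥ 0 ✓
C3: -51 ≤ 57 ✓
C4: -17 ≤ 51 ✓
C5: 45 ≤ 46 ✓
C6: 0 ≥ -22 ✓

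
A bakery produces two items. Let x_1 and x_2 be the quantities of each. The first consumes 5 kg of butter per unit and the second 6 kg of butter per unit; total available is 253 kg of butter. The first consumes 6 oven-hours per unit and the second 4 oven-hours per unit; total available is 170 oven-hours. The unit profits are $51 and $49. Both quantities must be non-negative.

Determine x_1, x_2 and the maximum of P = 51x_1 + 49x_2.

x_1 = 1/2, x_2 = 167/4, maximum P = 8285/4

Vertices and P = 51x_1 + 49x_2:
  (0, 0) → P = 0
  (0, 253/6) → P = 12397/6
  (85/3, 0) → P = 1445
  (1/2, 167/4) → P = 8285/4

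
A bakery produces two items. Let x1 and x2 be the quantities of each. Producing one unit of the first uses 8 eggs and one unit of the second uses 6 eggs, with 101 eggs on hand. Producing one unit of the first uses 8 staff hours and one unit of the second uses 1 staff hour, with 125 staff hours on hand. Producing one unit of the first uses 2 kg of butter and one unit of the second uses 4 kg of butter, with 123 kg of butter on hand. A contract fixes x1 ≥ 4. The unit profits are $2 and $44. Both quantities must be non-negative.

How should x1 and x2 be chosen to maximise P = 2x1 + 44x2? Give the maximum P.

x1 = 4, x2 = 23/2, maximum P = 514

Feasible corners and P = 2x1 + 44x2:
  (101/8, 0) → P = 101/4
  (4, 0) → P = 8
  (4, 23/2) → P = 514

The optimum lies where 8x1 + 6x2 = 101 and x1 = 4.
Solving simultaneously gives x1 = 4, x2 = 23/2.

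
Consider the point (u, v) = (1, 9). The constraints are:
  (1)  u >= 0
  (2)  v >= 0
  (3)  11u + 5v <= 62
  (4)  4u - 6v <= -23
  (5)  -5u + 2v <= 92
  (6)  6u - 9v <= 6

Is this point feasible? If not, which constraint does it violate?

feasible

(1): 1 ≥ 0 ✓
(2): 9 ≥ 0 ✓
(3): 56 ≤ 62 ✓
(4): -50 ≤ -23 ✓
(5): 13 ≤ 92 ✓
(6): -75 ≤ 6 ✓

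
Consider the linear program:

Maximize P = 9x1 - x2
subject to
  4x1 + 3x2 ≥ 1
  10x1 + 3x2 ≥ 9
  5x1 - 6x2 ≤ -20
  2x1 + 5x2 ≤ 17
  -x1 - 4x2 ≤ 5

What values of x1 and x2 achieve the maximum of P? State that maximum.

Corner points and P = 9x1 - x2:
  (-2/25, 49/15) → P = -299/75
  (-3/22, 38/11) → P = -103/22
  (2/37, 125/37) → P = -107/37

At the optimal vertex, 5x1 - 6x2 = -20 and 2x1 + 5x2 = 17.
Solving simultaneously gives x1 = 2/37, x2 = 125/37.

x1 = 2/37, x2 = 125/37, maximum P = -107/37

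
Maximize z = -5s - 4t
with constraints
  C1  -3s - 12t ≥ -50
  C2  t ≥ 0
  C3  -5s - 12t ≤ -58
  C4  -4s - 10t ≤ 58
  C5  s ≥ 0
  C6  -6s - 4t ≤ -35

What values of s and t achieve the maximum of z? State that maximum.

s = 4, t = 19/6, maximum z = -98/3

Extreme points and z = -5s - 4t:
  (50/3, 0) → z = -250/3
  (4, 19/6) → z = -98/3
  (58/5, 0) → z = -58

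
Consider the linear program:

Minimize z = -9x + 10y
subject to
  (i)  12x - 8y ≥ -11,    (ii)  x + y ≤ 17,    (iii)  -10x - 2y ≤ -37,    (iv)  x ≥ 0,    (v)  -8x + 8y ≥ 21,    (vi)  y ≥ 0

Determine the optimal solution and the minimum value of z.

Feasible corners and z = -9x + 10y:
  (25/4, 43/4) → z = 205/4
  (137/52, 277/52) → z = 1537/52
  (115/16, 157/16) → z = 535/16
  (127/48, 253/48) → z = 1387/48

x = 127/48, y = 253/48, minimum z = 1387/48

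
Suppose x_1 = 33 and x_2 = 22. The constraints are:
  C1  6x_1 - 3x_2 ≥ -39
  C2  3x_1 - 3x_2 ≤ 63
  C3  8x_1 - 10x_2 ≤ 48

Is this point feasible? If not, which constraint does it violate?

C1: 132 ≥ -39 ✓
C2: 33 ≤ 63 ✓
C3: 44 ≤ 48 ✓

feasible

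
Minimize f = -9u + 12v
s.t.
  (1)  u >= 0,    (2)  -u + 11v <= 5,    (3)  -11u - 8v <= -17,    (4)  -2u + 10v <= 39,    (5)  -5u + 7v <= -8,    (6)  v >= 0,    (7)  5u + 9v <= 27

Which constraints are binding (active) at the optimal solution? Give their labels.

(6) and (7)

Feasible corners and f = -9u + 12v:
  (41/16, 11/16) → f = -237/16
  (63/16, 13/16) → f = -411/16
  (8/5, 0) → f = -72/5
  (27/5, 0) → f = -243/5

The minimum is at (27/5, 0). Substituting into each constraint, equality holds for (6) and (7); the remaining constraints have slack.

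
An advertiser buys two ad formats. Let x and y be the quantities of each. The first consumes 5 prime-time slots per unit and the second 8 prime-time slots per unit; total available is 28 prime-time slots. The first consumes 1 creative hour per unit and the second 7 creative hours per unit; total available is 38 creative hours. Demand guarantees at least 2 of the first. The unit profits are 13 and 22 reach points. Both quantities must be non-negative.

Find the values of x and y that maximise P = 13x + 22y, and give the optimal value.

Feasible corners and P = 13x + 22y:
  (28/5, 0) → P = 364/5
  (2, 0) → P = 26
  (2, 9/4) → P = 151/2

x = 2, y = 9/4, maximum P = 151/2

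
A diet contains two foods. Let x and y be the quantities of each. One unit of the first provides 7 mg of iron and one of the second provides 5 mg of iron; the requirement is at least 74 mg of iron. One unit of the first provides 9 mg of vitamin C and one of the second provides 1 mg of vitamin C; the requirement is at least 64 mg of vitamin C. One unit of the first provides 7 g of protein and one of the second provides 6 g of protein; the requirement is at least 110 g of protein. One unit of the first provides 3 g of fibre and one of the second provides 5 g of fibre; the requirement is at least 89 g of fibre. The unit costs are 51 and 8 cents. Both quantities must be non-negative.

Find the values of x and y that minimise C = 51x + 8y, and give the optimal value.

x = 11/2, y = 29/2, minimum C = 793/2

Corner points and C = 51x + 8y:
  (0, 64) → C = 512
  (89/3, 0) → C = 1513
  (11/2, 29/2) → C = 793/2
The feasible region is unbounded (it extends along (0, 1), (1, 0)), but C strictly increases along every unbounded feasible direction, so there is no improving ray and the minimum is attained at a vertex.

The optimum lies where 9x + y = 64 and 3x + 5y = 89.
Solving simultaneously gives x = 11/2, y = 29/2.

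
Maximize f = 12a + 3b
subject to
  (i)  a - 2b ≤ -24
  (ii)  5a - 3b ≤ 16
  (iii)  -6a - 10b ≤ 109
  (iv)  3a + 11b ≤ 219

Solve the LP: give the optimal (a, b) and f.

Vertices and f = 12a + 3b:
  (-229/11, 35/22) → f = -5391/22
  (174/17, 291/17) → f = 2961/17
  (-3389/36, 547/12) → f = -11915/12

a = 174/17, b = 291/17, maximum f = 2961/17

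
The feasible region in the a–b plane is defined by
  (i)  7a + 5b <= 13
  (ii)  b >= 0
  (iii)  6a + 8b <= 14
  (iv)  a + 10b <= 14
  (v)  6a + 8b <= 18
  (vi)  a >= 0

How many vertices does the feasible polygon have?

Intersecting each pair of boundary lines and keeping only the points that satisfy every inequality leaves:
  (13/7, 0)
  (17/13, 10/13)
  (0, 0)
  (7/13, 35/26)
  (0, 7/5)

5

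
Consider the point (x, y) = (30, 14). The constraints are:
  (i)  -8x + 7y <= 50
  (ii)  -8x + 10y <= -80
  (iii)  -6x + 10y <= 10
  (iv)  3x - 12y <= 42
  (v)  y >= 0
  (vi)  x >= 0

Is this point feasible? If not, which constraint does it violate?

feasible

(i): -142 ≤ 50 ✓
(ii): -100 ≤ -80 ✓
(iii): -40 ≤ 10 ✓
(iv): -78 ≤ 42 ✓
(v): 14 ≥ 0 ✓
(vi): 30 ≥ 0 ✓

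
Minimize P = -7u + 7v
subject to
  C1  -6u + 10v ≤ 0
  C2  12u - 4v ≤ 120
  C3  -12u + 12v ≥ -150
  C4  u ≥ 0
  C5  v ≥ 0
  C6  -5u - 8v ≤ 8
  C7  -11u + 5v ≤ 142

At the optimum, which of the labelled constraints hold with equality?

C2 and C5

Vertices and P = -7u + 7v:
  (25/2, 15/2) → P = -35
  (0, 0) → P = 0
  (10, 0) → P = -70

The minimum is at (10, 0). Substituting into each constraint, equality holds for C2 and C5; the remaining constraints have slack.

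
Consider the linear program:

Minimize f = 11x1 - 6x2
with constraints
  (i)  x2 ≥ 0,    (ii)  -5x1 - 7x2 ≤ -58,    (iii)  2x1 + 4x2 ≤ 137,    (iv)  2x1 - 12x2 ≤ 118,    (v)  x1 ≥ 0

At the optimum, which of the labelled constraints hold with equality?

(iii) and (v)

Vertices and f = 11x1 - 6x2:
  (58/5, 0) → f = 638/5
  (59, 0) → f = 649
  (0, 58/7) → f = -348/7
  (529/8, 19/16) → f = 2881/4
  (0, 137/4) → f = -411/2

The minimum is at (0, 137/4). Substituting into each constraint, equality holds for (iii) and (v); the remaining constraints have slack.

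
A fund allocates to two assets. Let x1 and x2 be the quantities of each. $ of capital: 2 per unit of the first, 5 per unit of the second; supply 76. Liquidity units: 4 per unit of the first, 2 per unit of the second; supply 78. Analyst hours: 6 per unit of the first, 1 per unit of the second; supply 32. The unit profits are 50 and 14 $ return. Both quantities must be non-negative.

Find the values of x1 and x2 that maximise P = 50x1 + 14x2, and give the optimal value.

Extreme points and P = 50x1 + 14x2:
  (0, 0) → P = 0
  (0, 76/5) → P = 1064/5
  (16/3, 0) → P = 800/3
  (3, 14) → P = 346

x1 = 3, x2 = 14, maximum P = 346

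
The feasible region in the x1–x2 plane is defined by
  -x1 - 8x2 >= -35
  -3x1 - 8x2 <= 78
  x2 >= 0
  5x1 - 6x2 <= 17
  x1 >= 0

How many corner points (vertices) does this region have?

4

The feasible vertices (each the meet of two boundaries and inside every other half-plane) are:
  (173/23, 79/23)
  (0, 35/8)
  (17/5, 0)
  (0, 0)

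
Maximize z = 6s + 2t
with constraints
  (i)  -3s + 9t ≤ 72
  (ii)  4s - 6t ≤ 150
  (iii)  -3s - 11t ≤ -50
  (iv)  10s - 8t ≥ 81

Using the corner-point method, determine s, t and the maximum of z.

s = 99, t = 41, maximum z = 676

Feasible corners and z = 6s + 2t:
  (99, 41) → z = 676
  (435/22, 321/22) → z = 1626/11
  (975/31, -125/31) → z = 5600/31
  (1291/134, 257/134) → z = 4130/67

The optimum lies where -3s + 9t = 72 and 4s - 6t = 150.
Solving simultaneously gives s = 99, t = 41.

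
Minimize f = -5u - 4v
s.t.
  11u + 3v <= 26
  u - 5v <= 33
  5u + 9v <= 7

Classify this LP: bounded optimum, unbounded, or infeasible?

Vertices and f = -5u - 4v:
  (229/58, -337/58) → f = 7/2
  (71/28, -53/84) → f = -853/84
The feasible region has finitely many vertices and no improving ray; the minimum is -853/84 at (71/28, -53/84).

bounded optimum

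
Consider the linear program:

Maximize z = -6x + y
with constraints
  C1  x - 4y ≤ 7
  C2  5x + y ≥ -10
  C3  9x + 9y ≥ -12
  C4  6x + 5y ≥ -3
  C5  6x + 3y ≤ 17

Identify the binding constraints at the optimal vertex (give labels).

C2 and C5

Vertices and z = -6x + y:
  (23/29, -45/29) → z = -183/29
  (89/27, -25/27) → z = -559/27
  (-47/19, 45/19) → z = 327/19
  (-47/9, 145/9) → z = 427/9

The maximum is at (-47/9, 145/9). Substituting into each constraint, equality holds for C2 and C5; the remaining constraints have slack.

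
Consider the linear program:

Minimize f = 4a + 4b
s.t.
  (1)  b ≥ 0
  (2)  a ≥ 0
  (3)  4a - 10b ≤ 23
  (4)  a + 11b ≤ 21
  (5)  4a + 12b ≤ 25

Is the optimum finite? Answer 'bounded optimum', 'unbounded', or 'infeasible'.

Feasible corners and f = 4a + 4b:
  (0, 0) → f = 0
  (23/4, 0) → f = 23
  (0, 21/11) → f = 84/11
  (263/44, 1/11) → f = 267/11
  (23/32, 59/32) → f = 41/4
The feasible region has finitely many vertices and no improving ray; the minimum is 0 at (0, 0).

bounded optimum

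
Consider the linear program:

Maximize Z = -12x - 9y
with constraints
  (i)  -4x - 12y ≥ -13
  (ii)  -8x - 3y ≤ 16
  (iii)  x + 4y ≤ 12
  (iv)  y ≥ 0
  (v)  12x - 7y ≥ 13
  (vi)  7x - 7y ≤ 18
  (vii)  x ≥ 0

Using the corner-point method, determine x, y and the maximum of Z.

x = 13/12, y = 0, maximum Z = -13

The binding constraints are y = 0 and 12x - 7y = 13.
Solving simultaneously gives x = 13/12, y = 0.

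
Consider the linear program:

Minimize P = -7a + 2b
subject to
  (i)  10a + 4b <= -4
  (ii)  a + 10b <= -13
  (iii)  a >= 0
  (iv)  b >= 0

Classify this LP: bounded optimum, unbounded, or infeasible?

infeasible

The boundaries 10a + 4b = -4 and a + 10b = -13 meet at (1/8, -21/16), but that point violates b ≥ 0. Every candidate vertex is excluded by some other constraint, so the feasible region is empty.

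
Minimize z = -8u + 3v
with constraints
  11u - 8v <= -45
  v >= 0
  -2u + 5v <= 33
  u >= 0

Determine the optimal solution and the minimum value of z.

u = 1, v = 7, minimum z = 13

Vertices and z = -8u + 3v:
  (1, 7) → z = 13
  (0, 45/8) → z = 135/8
  (0, 33/5) → z = 99/5

The optimum lies where 11u - 8v = -45 and -2u + 5v = 33.
Solving simultaneously gives u = 1, v = 7.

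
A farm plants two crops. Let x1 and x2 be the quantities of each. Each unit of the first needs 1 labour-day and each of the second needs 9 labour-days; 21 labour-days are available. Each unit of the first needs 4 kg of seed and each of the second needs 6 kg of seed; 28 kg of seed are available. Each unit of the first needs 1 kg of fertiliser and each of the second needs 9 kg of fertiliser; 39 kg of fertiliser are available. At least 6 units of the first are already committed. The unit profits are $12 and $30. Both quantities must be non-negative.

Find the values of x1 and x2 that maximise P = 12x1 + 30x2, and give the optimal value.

x1 = 6, x2 = 2/3, maximum P = 92

Vertices and P = 12x1 + 30x2:
  (7, 0) → P = 84
  (6, 0) → P = 72
  (6, 2/3) → P = 92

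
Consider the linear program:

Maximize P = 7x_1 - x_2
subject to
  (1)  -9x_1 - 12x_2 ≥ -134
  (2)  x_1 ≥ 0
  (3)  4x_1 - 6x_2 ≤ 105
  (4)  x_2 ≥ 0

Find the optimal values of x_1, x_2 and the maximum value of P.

x_1 = 134/9, x_2 = 0, maximum P = 938/9

Corner points and P = 7x_1 - x_2:
  (0, 67/6) → P = -67/6
  (134/9, 0) → P = 938/9
  (0, 0) → P = 0

The binding constraints are -9x_1 - 12x_2 = -134 and x_2 = 0.
Solving simultaneously gives x_1 = 134/9, x_2 = 0.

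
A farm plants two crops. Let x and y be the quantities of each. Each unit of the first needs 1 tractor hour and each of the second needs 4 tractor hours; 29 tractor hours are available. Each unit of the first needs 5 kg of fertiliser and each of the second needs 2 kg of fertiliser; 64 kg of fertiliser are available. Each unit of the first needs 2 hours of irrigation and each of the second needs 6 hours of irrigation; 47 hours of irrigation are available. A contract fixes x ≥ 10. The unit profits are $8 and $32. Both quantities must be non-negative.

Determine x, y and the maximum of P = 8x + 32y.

x = 10, y = 9/2, maximum P = 224

Vertices and P = 8x + 32y:
  (64/5, 0) → P = 512/5
  (10, 0) → P = 80
  (145/13, 107/26) → P = 2872/13
  (10, 9/2) → P = 224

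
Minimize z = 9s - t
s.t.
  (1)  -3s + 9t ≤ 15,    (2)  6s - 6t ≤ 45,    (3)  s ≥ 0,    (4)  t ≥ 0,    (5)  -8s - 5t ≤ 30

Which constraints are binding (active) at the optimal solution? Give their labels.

Feasible corners and z = 9s - t:
  (55/4, 25/4) → z = 235/2
  (0, 5/3) → z = -5/3
  (15/2, 0) → z = 135/2
  (0, 0) → z = 0

The minimum is at (0, 5/3). Substituting into each constraint, equality holds for (1) and (3); the remaining constraints have slack.

(1) and (3)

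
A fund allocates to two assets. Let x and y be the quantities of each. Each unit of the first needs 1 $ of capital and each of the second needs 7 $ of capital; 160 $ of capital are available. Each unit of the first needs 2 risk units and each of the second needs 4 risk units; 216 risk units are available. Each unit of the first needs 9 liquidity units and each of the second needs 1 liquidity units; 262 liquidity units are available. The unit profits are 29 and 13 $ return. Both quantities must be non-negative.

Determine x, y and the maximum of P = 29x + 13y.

x = 27, y = 19, maximum P = 1030

Extreme points and P = 29x + 13y:
  (0, 0) → P = 0
  (0, 160/7) → P = 2080/7
  (262/9, 0) → P = 7598/9
  (27, 19) → P = 1030

At the optimal vertex, x + 7y = 160 and 9x + y = 262.
Solving simultaneously gives x = 27, y = 19.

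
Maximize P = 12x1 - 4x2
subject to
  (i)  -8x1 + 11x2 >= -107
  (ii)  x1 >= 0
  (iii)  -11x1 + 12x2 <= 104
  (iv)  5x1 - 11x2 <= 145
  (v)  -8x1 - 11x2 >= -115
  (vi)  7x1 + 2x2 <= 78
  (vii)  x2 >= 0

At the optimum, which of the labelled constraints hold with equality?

(vi) and (vii)

Extreme points and P = 12x1 - 4x2:
  (0, 26/3) → P = -104/3
  (0, 0) → P = 0
  (236/217, 2097/217) → P = -5556/217
  (628/61, 181/61) → P = 6812/61
  (78/7, 0) → P = 936/7

The maximum is at (78/7, 0). Substituting into each constraint, equality holds for (vi) and (vii); the remaining constraints have slack.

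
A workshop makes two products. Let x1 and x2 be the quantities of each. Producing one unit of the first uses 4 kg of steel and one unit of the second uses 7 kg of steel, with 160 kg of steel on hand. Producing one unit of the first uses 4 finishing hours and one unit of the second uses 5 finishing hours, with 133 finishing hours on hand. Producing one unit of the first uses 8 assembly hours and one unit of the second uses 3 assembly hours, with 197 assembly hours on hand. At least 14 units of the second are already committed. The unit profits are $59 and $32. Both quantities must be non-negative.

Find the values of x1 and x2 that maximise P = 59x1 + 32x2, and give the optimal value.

x1 = 31/2, x2 = 14, maximum P = 2725/2

Extreme points and P = 59x1 + 32x2:
  (0, 160/7) → P = 5120/7
  (0, 14) → P = 448
  (31/2, 14) → P = 2725/2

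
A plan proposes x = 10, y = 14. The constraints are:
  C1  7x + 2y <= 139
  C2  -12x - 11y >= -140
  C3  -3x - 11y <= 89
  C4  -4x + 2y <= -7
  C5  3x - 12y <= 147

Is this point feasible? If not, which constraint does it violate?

Constraint C2: -12x - 11y = -274, which is not ≥ -140. All other constraints are satisfied.

not feasible — violates C2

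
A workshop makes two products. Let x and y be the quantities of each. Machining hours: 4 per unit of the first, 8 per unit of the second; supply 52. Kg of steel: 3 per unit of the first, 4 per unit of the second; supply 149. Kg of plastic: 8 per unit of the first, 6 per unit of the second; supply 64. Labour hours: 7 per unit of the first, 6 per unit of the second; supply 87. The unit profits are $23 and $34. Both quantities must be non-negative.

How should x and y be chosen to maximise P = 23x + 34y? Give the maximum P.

x = 5, y = 4, maximum P = 251

Corner points and P = 23x + 34y:
  (0, 0) → P = 0
  (0, 13/2) → P = 221
  (8, 0) → P = 184
  (5, 4) → P = 251

At the optimal vertex, 4x + 8y = 52 and 8x + 6y = 64.
Solving simultaneously gives x = 5, y = 4.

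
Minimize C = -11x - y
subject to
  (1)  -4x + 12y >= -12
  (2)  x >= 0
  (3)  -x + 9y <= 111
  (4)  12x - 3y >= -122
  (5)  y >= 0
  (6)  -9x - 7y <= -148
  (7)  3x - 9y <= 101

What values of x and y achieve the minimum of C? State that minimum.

x = 60, y = 19, minimum C = -679

The binding constraints are -4x + 12y = -12 and -x + 9y = 111.
Solving simultaneously gives x = 60, y = 19.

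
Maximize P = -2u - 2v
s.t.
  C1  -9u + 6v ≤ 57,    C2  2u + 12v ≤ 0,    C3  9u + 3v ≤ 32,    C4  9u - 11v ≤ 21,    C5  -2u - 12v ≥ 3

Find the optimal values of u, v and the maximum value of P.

The binding constraints are -9u + 6v = 57 and 9u - 11v = 21.
Solving simultaneously gives u = -251/15, v = -78/5.

u = -251/15, v = -78/5, maximum P = 194/3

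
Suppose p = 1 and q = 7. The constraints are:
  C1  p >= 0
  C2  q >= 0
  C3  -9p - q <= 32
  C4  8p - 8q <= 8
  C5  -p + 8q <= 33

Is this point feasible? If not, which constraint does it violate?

not feasible — violates C5

Constraint C5: -p + 8q = 55, which is not ≤ 33. All other constraints are satisfied.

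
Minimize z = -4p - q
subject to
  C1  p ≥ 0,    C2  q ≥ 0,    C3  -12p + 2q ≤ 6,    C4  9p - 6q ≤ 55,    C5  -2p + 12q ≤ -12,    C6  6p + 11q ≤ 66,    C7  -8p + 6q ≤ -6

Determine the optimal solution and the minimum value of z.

p = 49/8, q = 1/48, minimum z = -1177/48

Extreme points and z = -4p - q:
  (55/9, 0) → z = -220/9
  (6, 0) → z = -24
  (49/8, 1/48) → z = -1177/48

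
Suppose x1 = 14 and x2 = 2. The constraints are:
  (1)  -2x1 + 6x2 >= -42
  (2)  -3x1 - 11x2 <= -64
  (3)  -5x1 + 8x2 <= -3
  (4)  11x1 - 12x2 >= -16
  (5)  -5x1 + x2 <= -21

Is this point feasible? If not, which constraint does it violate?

(1): -16 ≥ -42 ✓
(2): -64 ≤ -64 ✓
(3): -54 ≤ -3 ✓
(4): 130 ≥ -16 ✓
(5): -68 ≤ -21 ✓

feasible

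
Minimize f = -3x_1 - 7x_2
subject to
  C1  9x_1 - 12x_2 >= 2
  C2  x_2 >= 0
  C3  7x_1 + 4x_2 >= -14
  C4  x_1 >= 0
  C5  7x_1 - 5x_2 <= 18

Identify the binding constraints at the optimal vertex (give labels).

C1 and C5

Extreme points and f = -3x_1 - 7x_2:
  (2/9, 0) → f = -2/3
  (206/39, 148/39) → f = -1654/39
  (18/7, 0) → f = -54/7

The minimum is at (206/39, 148/39). Substituting into each constraint, equality holds for C1 and C5; the remaining constraints have slack.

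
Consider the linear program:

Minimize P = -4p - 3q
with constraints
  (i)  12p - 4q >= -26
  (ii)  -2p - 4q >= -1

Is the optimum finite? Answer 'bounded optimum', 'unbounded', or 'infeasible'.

unbounded

From the feasible point (-25/14, 8/7), moving in the direction (4, -2) keeps every constraint satisfied while P decreases without bound.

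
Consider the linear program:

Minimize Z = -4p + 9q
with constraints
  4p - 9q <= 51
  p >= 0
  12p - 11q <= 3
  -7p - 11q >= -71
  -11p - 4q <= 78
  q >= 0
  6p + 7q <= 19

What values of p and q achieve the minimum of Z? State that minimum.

Corner points and Z = -4p + 9q:
  (0, 0) → Z = 0
  (0, 19/7) → Z = 171/7
  (1/4, 0) → Z = -1
  (23/15, 7/5) → Z = 97/15

At the optimal vertex, 12p - 11q = 3 and q = 0.
Solving simultaneously gives p = 1/4, q = 0.

p = 1/4, q = 0, minimum Z = -1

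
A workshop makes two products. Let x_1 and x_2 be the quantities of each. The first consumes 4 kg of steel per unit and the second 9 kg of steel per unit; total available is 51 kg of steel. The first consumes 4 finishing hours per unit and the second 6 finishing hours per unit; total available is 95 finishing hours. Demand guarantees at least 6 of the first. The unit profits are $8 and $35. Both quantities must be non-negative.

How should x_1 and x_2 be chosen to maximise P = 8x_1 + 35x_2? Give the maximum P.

x_1 = 6, x_2 = 3, maximum P = 153

Vertices and P = 8x_1 + 35x_2:
  (51/4, 0) → P = 102
  (6, 0) → P = 48
  (6, 3) → P = 153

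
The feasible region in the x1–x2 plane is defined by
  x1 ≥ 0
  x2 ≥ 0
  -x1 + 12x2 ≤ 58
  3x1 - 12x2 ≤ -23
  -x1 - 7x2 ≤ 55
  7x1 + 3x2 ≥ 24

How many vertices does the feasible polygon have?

3

Intersecting each pair of boundary lines and keeping only the points that satisfy every inequality leaves:
  (35/2, 151/24)
  (38/29, 430/87)
  (73/31, 233/93)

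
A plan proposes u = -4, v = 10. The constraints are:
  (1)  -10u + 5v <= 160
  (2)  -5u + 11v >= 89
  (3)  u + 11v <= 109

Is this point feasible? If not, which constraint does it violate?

feasible

(1): 90 ≤ 160 ✓
(2): 130 ≥ 89 ✓
(3): 106 ≤ 109 ✓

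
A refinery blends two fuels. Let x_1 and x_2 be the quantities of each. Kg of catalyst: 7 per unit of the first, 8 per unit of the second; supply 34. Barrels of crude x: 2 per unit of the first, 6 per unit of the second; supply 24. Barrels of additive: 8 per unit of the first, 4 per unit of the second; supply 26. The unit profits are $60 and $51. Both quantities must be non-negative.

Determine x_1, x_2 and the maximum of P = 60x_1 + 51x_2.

x_1 = 2, x_2 = 5/2, maximum P = 495/2

Vertices and P = 60x_1 + 51x_2:
  (0, 0) → P = 0
  (0, 4) → P = 204
  (13/4, 0) → P = 195
  (6/13, 50/13) → P = 2910/13
  (2, 5/2) → P = 495/2

At the optimal vertex, 7x_1 + 8x_2 = 34 and 8x_1 + 4x_2 = 26.
Solving simultaneously gives x_1 = 2, x_2 = 5/2.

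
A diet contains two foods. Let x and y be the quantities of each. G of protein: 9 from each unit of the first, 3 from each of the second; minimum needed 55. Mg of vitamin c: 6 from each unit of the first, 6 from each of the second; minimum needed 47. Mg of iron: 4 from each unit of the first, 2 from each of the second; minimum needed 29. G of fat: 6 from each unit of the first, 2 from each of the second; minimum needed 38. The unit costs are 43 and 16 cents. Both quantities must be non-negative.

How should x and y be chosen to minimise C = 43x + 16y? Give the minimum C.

x = 9/2, y = 11/2, minimum C = 563/2

Feasible corners and C = 43x + 16y:
  (0, 19) → C = 304
  (47/6, 0) → C = 2021/6
  (20/3, 7/6) → C = 916/3
  (9/2, 11/2) → C = 563/2
The feasible region is unbounded (it extends along (0, 1), (1, 0)), but C strictly increases along every unbounded feasible direction, so there is no improving ray and the minimum is attained at a vertex.

The binding constraints are 4x + 2y = 29 and 6x + 2y = 38.
Solving simultaneously gives x = 9/2, y = 11/2.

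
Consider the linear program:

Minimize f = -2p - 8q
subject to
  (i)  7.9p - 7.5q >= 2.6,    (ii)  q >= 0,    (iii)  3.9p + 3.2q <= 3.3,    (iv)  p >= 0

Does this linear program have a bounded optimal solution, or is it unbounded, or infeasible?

Extreme points and f = -2p - 8q:
  (26/79, 0) → f = -52/79
  (3307/5453, 1593/5453) → f = -19358/5453
  (11/13, 0) → f = -22/13
The feasible region has finitely many vertices and no improving ray; the minimum is -19358/5453 at (3307/5453, 1593/5453).

bounded optimum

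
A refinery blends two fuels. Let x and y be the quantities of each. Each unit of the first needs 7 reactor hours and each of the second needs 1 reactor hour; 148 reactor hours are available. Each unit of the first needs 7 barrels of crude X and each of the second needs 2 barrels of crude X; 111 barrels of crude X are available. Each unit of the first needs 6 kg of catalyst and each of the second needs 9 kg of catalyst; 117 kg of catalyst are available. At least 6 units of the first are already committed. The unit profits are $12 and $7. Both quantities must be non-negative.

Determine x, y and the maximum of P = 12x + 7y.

Vertices and P = 12x + 7y:
  (111/7, 0) → P = 1332/7
  (6, 0) → P = 72
  (15, 3) → P = 201
  (6, 9) → P = 135

The optimum lies where 7x + 2y = 111 and 6x + 9y = 117.
Solving simultaneously gives x = 15, y = 3.

x = 15, y = 3, maximum P = 201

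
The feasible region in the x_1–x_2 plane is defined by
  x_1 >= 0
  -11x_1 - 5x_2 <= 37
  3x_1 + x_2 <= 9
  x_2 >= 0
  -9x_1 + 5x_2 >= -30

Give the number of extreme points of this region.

3

The feasible vertices (each the meet of two boundaries and inside every other half-plane) are:
  (0, 9)
  (0, 0)
  (3, 0)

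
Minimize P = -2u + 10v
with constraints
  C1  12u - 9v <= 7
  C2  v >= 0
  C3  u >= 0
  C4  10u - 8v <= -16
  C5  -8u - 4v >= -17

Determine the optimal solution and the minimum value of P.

u = 0, v = 2, minimum P = 20

Feasible corners and P = -2u + 10v:
  (0, 2) → P = 20
  (0, 17/4) → P = 85/2
  (9/13, 149/52) → P = 709/26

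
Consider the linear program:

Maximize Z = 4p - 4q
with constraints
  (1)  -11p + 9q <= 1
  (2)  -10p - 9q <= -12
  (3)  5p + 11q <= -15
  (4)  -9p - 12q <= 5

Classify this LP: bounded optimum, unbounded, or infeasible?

unbounded

From the feasible point (267/65, -42/13), moving in the direction (12, -9) keeps every constraint satisfied while Z increases without bound.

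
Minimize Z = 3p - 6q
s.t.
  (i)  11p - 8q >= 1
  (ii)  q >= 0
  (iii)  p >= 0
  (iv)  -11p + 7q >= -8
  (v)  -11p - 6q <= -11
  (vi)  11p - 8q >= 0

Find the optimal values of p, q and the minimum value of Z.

p = 57/11, q = 7, minimum Z = -291/11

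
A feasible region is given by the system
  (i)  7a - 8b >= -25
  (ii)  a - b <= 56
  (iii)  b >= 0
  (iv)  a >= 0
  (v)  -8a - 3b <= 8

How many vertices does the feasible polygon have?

4

Pairwise boundary intersections that survive every other constraint:
  (473, 417)
  (0, 25/8)
  (56, 0)
  (0, 0)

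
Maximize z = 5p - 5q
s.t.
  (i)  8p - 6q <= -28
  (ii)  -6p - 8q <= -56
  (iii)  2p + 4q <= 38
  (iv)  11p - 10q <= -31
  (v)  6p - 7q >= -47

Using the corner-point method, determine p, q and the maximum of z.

p = 28/25, q = 154/25, maximum z = -126/5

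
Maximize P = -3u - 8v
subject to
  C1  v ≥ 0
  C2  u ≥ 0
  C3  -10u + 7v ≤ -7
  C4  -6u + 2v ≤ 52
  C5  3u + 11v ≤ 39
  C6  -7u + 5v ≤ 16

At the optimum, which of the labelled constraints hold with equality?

Extreme points and P = -3u - 8v:
  (7/10, 0) → P = -21/10
  (13, 0) → P = -39
  (350/131, 369/131) → P = -4002/131

The maximum is at (7/10, 0). Substituting into each constraint, equality holds for C1 and C3; the remaining constraints have slack.

C1 and C3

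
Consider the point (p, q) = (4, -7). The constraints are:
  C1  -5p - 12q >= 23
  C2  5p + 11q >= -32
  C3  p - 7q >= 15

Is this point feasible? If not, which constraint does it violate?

Constraint C2: 5p + 11q = -57, which is not ≥ -32. All other constraints are satisfied.

not feasible — violates C2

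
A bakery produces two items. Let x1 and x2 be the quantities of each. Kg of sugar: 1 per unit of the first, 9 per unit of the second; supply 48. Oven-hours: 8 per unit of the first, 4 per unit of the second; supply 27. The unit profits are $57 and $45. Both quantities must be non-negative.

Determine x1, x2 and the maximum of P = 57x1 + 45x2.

Corner points and P = 57x1 + 45x2:
  (0, 0) → P = 0
  (0, 16/3) → P = 240
  (27/8, 0) → P = 1539/8
  (3/4, 21/4) → P = 279

x1 = 3/4, x2 = 21/4, maximum P = 279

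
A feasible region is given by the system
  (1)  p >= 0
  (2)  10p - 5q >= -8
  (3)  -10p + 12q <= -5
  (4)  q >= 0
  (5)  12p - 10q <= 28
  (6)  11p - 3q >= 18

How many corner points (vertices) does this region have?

Of the 15 pairwise boundary intersections, those satisfying every inequality are:
  (13/2, 5)
  (67/34, 125/102)
  (7/3, 0)
  (18/11, 0)

4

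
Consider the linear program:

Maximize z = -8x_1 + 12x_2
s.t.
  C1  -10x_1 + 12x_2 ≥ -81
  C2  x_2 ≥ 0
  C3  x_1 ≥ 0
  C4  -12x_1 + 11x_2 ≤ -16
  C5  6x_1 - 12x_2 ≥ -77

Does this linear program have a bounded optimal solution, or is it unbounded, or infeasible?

Extreme points and z = -8x_1 + 12x_2:
  (81/10, 0) → z = -324/5
  (79/2, 157/6) → z = -2
  (4/3, 0) → z = -32/3
  (1039/78, 170/13) → z = 1964/39
The feasible region has finitely many vertices and no improving ray; the maximum is 1964/39 at (1039/78, 170/13).

bounded optimum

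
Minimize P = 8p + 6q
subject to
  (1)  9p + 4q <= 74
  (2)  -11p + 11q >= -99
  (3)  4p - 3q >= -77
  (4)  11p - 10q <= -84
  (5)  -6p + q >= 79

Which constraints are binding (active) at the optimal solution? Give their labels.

Feasible corners and P = 8p + 6q:
  (-74, -73) → P = -1030
  (-80/7, 73/7) → P = -202/7
  (-706/49, -365/49) → P = -7838/49

The minimum is at (-74, -73). Substituting into each constraint, equality holds for (3) and (4); the remaining constraints have slack.

(3) and (4)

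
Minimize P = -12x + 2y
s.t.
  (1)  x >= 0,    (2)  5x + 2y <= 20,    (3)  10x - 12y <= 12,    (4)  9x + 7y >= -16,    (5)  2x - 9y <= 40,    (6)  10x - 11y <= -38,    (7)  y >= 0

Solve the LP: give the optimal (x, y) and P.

x = 48/25, y = 26/5, minimum P = -316/25

Extreme points and P = -12x + 2y:
  (0, 10) → P = 20
  (0, 38/11) → P = 76/11
  (48/25, 26/5) → P = -316/25

The optimum lies where 5x + 2y = 20 and 10x - 11y = -38.
Solving simultaneously gives x = 48/25, y = 26/5.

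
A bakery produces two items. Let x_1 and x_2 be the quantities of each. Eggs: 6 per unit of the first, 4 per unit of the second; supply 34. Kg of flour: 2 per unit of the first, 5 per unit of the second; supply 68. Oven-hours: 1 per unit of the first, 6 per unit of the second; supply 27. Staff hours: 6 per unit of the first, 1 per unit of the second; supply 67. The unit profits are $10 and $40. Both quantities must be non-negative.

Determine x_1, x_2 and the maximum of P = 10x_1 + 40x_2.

x_1 = 3, x_2 = 4, maximum P = 190

Feasible corners and P = 10x_1 + 40x_2:
  (0, 0) → P = 0
  (0, 9/2) → P = 180
  (17/3, 0) → P = 170/3
  (3, 4) → P = 190

The binding constraints are 6x_1 + 4x_2 = 34 and x_1 + 6x_2 = 27.
Solving simultaneously gives x_1 = 3, x_2 = 4.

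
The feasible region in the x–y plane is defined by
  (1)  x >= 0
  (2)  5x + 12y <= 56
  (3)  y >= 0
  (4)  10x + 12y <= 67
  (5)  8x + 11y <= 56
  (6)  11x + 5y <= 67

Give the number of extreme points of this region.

Pairwise boundary intersections that survive every other constraint:
  (0, 14/3)
  (0, 0)
  (56/41, 168/41)
  (67/11, 0)
  (65/14, 12/7)
  (469/82, 67/82)

6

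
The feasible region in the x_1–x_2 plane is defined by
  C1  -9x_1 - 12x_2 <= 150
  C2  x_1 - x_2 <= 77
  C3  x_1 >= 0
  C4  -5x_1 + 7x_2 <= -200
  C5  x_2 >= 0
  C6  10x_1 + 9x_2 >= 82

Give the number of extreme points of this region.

Intersecting each pair of boundary lines and keeping only the points that satisfy every inequality leaves:
  (339/2, 185/2)
  (77, 0)
  (40, 0)

3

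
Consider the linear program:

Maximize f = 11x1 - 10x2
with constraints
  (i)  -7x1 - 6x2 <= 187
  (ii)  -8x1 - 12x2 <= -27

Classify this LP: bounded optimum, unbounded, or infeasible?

From the feasible point (-401/6, 1685/36), moving in the direction (12, -8) keeps every constraint satisfied while f increases without bound.

unbounded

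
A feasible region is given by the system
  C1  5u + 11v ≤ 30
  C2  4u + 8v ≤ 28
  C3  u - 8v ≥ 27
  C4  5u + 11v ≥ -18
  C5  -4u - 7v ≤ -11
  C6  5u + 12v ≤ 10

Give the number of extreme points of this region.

The feasible vertices (each the meet of two boundaries and inside every other half-plane) are:
  (113, -53)
  (32, -25/2)
  (277/39, -97/39)
  (101/13, -125/52)
  (247/9, -127/9)

5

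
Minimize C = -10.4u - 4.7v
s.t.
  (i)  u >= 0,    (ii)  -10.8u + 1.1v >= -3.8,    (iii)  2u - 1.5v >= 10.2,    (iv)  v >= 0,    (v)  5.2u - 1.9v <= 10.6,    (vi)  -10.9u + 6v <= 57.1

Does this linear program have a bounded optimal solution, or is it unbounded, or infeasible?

The boundaries u = 0 and v = 0 meet at (0, 0), but that point violates 2u - 1.5v ≥ 10.2. Every candidate vertex is excluded by some other constraint, so the feasible region is empty.

infeasible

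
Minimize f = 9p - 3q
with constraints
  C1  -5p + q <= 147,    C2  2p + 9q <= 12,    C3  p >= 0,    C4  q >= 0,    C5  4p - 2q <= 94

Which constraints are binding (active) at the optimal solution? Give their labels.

Corner points and f = 9p - 3q:
  (0, 4/3) → f = -4
  (6, 0) → f = 54
  (0, 0) → f = 0

The minimum is at (0, 4/3). Substituting into each constraint, equality holds for C2 and C3; the remaining constraints have slack.

C2 and C3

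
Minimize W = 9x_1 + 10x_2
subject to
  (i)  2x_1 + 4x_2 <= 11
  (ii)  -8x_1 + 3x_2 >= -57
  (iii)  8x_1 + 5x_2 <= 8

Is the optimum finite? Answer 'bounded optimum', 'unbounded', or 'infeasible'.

unbounded

From the feasible point (-23/22, 36/11), moving in the direction (-4, 2) keeps every constraint satisfied while W decreases without bound.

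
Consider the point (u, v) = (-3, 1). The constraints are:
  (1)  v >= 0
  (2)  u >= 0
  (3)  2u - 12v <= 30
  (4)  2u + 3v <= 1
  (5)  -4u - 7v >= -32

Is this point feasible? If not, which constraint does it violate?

Constraint (2): u = -3, which is not ≥ 0. All other constraints are satisfied.

not feasible — violates (2)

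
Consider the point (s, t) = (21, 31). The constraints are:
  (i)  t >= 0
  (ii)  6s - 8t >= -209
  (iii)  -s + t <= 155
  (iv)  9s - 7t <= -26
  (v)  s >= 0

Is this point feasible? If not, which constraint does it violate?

feasible

(i): 31 ≥ 0 ✓
(ii): -122 ≥ -209 ✓
(iii): 10 ≤ 155 ✓
(iv): -28 ≤ -26 ✓
(v): 21 ≥ 0 ✓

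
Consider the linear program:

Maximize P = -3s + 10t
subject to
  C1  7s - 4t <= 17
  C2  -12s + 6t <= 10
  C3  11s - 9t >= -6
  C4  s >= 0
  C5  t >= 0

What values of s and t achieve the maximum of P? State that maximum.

Vertices and P = -3s + 10t:
  (177/19, 229/19) → P = 1759/19
  (17/7, 0) → P = -51/7
  (0, 2/3) → P = 20/3
  (0, 0) → P = 0

The binding constraints are 7s - 4t = 17 and 11s - 9t = -6.
Solving simultaneously gives s = 177/19, t = 229/19.

s = 177/19, t = 229/19, maximum P = 1759/19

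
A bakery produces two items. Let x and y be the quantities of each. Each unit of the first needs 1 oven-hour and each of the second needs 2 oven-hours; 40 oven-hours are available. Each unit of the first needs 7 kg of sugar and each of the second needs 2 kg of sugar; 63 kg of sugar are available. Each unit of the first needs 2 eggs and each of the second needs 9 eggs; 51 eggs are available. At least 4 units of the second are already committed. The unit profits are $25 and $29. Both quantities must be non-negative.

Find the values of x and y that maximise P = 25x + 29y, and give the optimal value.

Vertices and P = 25x + 29y:
  (0, 17/3) → P = 493/3
  (0, 4) → P = 116
  (15/2, 4) → P = 607/2

x = 15/2, y = 4, maximum P = 607/2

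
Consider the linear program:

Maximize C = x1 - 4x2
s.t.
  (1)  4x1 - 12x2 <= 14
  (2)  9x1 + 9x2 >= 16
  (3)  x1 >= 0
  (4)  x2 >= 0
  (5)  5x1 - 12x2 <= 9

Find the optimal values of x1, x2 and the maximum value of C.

Corner points and C = x1 - 4x2:
  (0, 16/9) → C = -64/9
  (16/9, 0) → C = 16/9
  (9/5, 0) → C = 9/5
The feasible region is unbounded (it extends along (0, 1), (12, 5)), but C strictly decreases along every unbounded feasible direction, so there is no improving ray and the maximum is attained at a vertex.

At the optimal vertex, x2 = 0 and 5x1 - 12x2 = 9.
Solving simultaneously gives x1 = 9/5, x2 = 0.

x1 = 9/5, x2 = 0, maximum C = 9/5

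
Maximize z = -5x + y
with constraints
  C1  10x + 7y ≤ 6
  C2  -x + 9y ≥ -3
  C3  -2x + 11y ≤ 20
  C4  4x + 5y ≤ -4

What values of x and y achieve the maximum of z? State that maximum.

Corner points and z = -5x + y:
  (-213/7, -26/7) → z = 1039/7
  (-21/41, -16/41) → z = 89/41
  (-8/3, 4/3) → z = 44/3

The optimum lies where -x + 9y = -3 and -2x + 11y = 20.
Solving simultaneously gives x = -213/7, y = -26/7.

x = -213/7, y = -26/7, maximum z = 1039/7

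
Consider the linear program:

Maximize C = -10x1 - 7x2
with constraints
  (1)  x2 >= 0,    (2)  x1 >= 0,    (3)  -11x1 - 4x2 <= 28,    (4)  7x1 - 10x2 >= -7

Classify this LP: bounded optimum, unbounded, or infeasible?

Vertices and C = -10x1 - 7x2:
  (0, 0) → C = 0
  (0, 7/10) → C = -49/10
The feasible region has finitely many vertices and no improving ray; the maximum is 0 at (0, 0).

bounded optimum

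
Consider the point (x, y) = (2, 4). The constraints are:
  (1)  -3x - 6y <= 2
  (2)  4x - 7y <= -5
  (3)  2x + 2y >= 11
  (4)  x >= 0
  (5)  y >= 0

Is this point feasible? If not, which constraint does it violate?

(1): -30 ≤ 2 ✓
(2): -20 ≤ -5 ✓
(3): 12 ≥ 11 ✓
(4): 2 ≥ 0 ✓
(5): 4 ≥ 0 ✓

feasible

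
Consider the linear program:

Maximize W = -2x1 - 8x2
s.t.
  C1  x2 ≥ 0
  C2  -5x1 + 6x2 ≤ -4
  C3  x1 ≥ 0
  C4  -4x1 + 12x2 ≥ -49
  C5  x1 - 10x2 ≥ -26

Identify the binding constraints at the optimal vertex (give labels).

C1 and C2

Extreme points and W = -2x1 - 8x2:
  (4/5, 0) → W = -8/5
  (49/4, 0) → W = -49/2
  (49/11, 67/22) → W = -366/11
  (401/14, 153/28) → W = -101

The maximum is at (4/5, 0). Substituting into each constraint, equality holds for C1 and C2; the remaining constraints have slack.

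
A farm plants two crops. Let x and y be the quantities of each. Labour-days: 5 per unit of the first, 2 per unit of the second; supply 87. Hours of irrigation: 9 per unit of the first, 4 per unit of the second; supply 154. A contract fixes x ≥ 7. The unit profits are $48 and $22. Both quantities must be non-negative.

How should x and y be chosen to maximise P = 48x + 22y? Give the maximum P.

x = 7, y = 91/4, maximum P = 1673/2

Vertices and P = 48x + 22y:
  (154/9, 0) → P = 2464/3
  (7, 0) → P = 336
  (7, 91/4) → P = 1673/2

At the optimal vertex, 9x + 4y = 154 and x = 7.
Solving simultaneously gives x = 7, y = 91/4.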